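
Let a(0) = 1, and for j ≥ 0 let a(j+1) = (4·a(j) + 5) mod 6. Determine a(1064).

5

Listing terms: a(0) = 1; a(1) = 3; a(2) = 5; a(3) = 1.
Since a(3) = a(0) = 1, the sequence is periodic with period 3.
So a(1064) = a(0 + ((1064-0) mod 3)) = a(2) = 5.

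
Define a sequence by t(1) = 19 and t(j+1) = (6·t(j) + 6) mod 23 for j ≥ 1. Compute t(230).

0

We have t(1) = 19, t(2) = 5, t(3) = 13, t(4) = 15, t(5) = 4, t(6) = 7, t(7) = 2, t(8) = 18, t(9) = 22, t(10) = 0, t(11) = 6, t(12) = 19.
The sequence repeats with period 11.
(230 - 1) mod 11 = 9, so t(230) = t(10) = 0.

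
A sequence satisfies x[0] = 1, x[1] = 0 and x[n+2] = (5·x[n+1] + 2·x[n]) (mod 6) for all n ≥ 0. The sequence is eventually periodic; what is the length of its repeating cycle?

Listing terms: x[0] = 1,  x[1] = 0,  x[2] = 2,  x[3] = 4,  x[4] = 0,  x[5] = 2.
Since (x[4], x[5]) = (x[1], x[2]) = (0, 2) (two consecutive terms determine the rest), the sequence is eventually periodic: after a pre-period of length 1 it cycles with period 3.

3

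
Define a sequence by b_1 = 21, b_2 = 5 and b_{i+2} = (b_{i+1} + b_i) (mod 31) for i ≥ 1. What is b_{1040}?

25

Listing terms: b_1 = 21; b_2 = 5; b_3 = 26; b_4 = 0; b_5 = 26; b_6 = 26; b_7 = 21; b_8 = 16; b_9 = 6; b_{10} = 22; b_{11} = 28; b_{12} = 19; b_{13} = 16; b_{14} = 4; b_{15} = 20; b_{16} = 24; b_{17} = 13; b_{18} = 6; b_{19} = 19; b_{20} = 25; b_{21} = 13; b_{22} = 7; b_{23} = 20; b_{24} = 27; b_{25} = 16; b_{26} = 12; b_{27} = 28; b_{28} = 9; b_{29} = 6; b_{30} = 15; b_{31} = 21; b_{32} = 5.
Since (b_{31}, b_{32}) = (b_1, b_2) = (21, 5) (two consecutive terms determine the rest), the sequence is periodic with period 30.
So b_{1040} = b_{1 + ((1040-1) mod 30)} = b_{20} = 25.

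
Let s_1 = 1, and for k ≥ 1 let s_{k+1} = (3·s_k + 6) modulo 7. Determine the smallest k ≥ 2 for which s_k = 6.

We have s_1 = 1, s_2 = 2, s_3 = 5, s_4 = 0, s_5 = 6, s_6 = 3, s_7 = 1.
The sequence repeats with period 6.
The value 6 first appears (with k ≥ 2) at s_5.

5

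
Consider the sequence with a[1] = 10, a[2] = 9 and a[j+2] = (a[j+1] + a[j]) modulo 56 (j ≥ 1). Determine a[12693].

47

Computing terms: a[1] = 10; a[2] = 9; a[3] = 19; a[4] = 28; a[5] = 47; a[6] = 19; a[7] = 10; a[8] = 29; a[9] = 39; a[10] = 12; a[11] = 51; a[12] = 7; a[13] = 2; a[14] = 9; a[15] = 11; a[16] = 20; a[17] = 31; a[18] = 51; a[19] = 26; a[20] = 21; a[21] = 47; a[22] = 12; a[23] = 3; a[24] = 15; a[25] = 18; a[26] = 33; a[27] = 51; a[28] = 28; a[29] = 23; a[30] = 51; a[31] = 18; a[32] = 13; a[33] = 31; a[34] = 44; a[35] = 19; a[36] = 7; a[37] = 26; a[38] = 33; a[39] = 3; a[40] = 36; a[41] = 39; a[42] = 19; a[43] = 2; a[44] = 21; a[45] = 23; a[46] = 44; a[47] = 11; a[48] = 55; a[49] = 10; a[50] = 9.
Since (a[49], a[50]) = (a[1], a[2]) = (10, 9) (two consecutive terms determine the rest), the sequence is periodic with period 48.
(12693 - 1) mod 48 = 20, so a[12693] = a[21] = 47.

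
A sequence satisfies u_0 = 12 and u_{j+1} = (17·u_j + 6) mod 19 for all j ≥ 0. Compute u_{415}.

1

We have u_0 = 12,  u_1 = 1,  u_2 = 4,  u_3 = 17,  u_4 = 10,  u_5 = 5,  u_6 = 15,  u_7 = 14,  u_8 = 16,  u_9 = 12.
Since u_9 = u_0 = 12, the sequence is periodic with period 9.
(415 - 0) mod 9 = 1, so u_{415} = u_1 = 1.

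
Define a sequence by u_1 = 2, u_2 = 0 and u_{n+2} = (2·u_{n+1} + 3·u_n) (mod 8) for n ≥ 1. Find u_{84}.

We have u_1 = 2, u_2 = 0, u_3 = 6, u_4 = 4, u_5 = 2, u_6 = 0.
Since (u_5, u_6) = (u_1, u_2) = (2, 0) (two consecutive terms determine the rest), the sequence is periodic with period 4.
(84 - 1) mod 4 = 3, so u_{84} = u_4 = 4.

4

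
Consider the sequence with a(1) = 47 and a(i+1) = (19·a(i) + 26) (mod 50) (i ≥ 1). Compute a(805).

a(1) = 47,  a(2) = 19,  a(3) = 37,  a(4) = 29,  a(5) = 27,  a(6) = 39,  a(7) = 17,  a(8) = 49,  a(9) = 7,  a(10) = 9,  a(11) = 47.
The sequence repeats with period 10.
So a(805) = a(1 + ((805-1) mod 10)) = a(5) = 27.

27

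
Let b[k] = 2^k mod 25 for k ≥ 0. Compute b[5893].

We have b[0] = 1, b[1] = 2, b[2] = 4, b[3] = 8, b[4] = 16, b[5] = 7, b[6] = 14, b[7] = 3, b[8] = 6, b[9] = 12, b[10] = 24, b[11] = 23, b[12] = 21, b[13] = 17, b[14] = 9, b[15] = 18, b[16] = 11, b[17] = 22, b[18] = 19, b[19] = 13, b[20] = 1.
The sequence repeats with period 20.
(5893 - 0) mod 20 = 13, so b[5893] = b[13] = 17.

17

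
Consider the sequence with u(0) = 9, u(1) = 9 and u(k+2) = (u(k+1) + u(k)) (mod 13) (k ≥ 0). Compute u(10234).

u(0) = 9, u(1) = 9, u(2) = 5, u(3) = 1, u(4) = 6, u(5) = 7, u(6) = 0, u(7) = 7, u(8) = 7, u(9) = 1, u(10) = 8, u(11) = 9, u(12) = 4, u(13) = 0, u(14) = 4, u(15) = 4, u(16) = 8, u(17) = 12, u(18) = 7, u(19) = 6, u(20) = 0, u(21) = 6, u(22) = 6, u(23) = 12, u(24) = 5, u(25) = 4, u(26) = 9, u(27) = 0, u(28) = 9, u(29) = 9.
The sequence repeats with period 28.
(10234 - 0) mod 28 = 14, so u(10234) = u(14) = 4.

4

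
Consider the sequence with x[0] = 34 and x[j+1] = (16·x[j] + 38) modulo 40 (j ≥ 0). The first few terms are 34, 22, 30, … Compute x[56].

22

We have x[0] = 34, x[1] = 22, x[2] = 30, x[3] = 38, x[4] = 6, x[5] = 14, x[6] = 22.
Since x[6] = x[1] = 22, the sequence is eventually periodic: after a pre-period of length 1 it cycles with period 5.
For j ≥ 1, x[j] depends only on (j - 1) mod 5. (56 - 1) mod 5 = 0, so x[56] = x[1] = 22.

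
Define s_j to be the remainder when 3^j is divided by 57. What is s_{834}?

s_1 = 3; s_2 = 9; s_3 = 27; s_4 = 24; s_5 = 15; s_6 = 45; s_7 = 21; s_8 = 6; s_9 = 18; s_{10} = 54; s_{11} = 48; s_{12} = 30; s_{13} = 33; s_{14} = 42; s_{15} = 12; s_{16} = 36; s_{17} = 51; s_{18} = 39; s_{19} = 3.
The sequence repeats with period 18.
(834 - 1) mod 18 = 5, so s_{834} = s_6 = 45.

45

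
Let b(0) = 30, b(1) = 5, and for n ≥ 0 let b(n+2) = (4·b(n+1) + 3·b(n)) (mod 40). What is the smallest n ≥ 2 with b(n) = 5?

Computing terms: b(0) = 30, b(1) = 5, b(2) = 30, b(3) = 15, b(4) = 30, b(5) = 5.
The sequence repeats with period 4.
The value 5 next appears (with n ≥ 2) at b(5).

5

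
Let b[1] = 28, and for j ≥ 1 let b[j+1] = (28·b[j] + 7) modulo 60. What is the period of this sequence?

12

We have b[1] = 28, b[2] = 11, b[3] = 15, b[4] = 7, b[5] = 23, b[6] = 51, b[7] = 55, b[8] = 47, b[9] = 3, b[10] = 31, b[11] = 35, b[12] = 27, b[13] = 43, b[14] = 11.
Since b[14] = b[2] = 11, the sequence is eventually periodic: after a pre-period of length 1 it cycles with period 12.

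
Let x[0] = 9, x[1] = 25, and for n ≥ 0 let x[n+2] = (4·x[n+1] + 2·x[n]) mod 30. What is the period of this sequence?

We have x[0] = 9,  x[1] = 25,  x[2] = 28,  x[3] = 12,  x[4] = 14,  x[5] = 20,  x[6] = 18,  x[7] = 22,  x[8] = 4,  x[9] = 0,  x[10] = 8,  x[11] = 2,  x[12] = 24,  x[13] = 10,  x[14] = 28,  x[15] = 12.
Since (x[14], x[15]) = (x[2], x[3]) = (28, 12) (two consecutive terms determine the rest), the sequence is eventually periodic: after a pre-period of length 2 it cycles with period 12.

12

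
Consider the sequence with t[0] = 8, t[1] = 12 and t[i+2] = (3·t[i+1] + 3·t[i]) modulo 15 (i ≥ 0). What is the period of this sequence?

Computing terms: t[0] = 8; t[1] = 12; t[2] = 0; t[3] = 6; t[4] = 3; t[5] = 12; t[6] = 0.
Since (t[5], t[6]) = (t[1], t[2]) = (12, 0) (two consecutive terms determine the rest), the sequence is eventually periodic: after a pre-period of length 1 it cycles with period 4.

4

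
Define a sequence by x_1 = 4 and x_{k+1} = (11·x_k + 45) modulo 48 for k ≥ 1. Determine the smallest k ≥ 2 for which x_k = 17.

6

We have x_1 = 4; x_2 = 41; x_3 = 16; x_4 = 29; x_5 = 28; x_6 = 17; x_7 = 40; x_8 = 5; x_9 = 4.
Since x_9 = x_1 = 4, the sequence is periodic with period 8.
The value 17 first appears (with k ≥ 2) at x_6.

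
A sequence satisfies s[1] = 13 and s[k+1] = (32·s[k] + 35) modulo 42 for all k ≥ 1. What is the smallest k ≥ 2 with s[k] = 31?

We have s[1] = 13; s[2] = 31; s[3] = 19; s[4] = 13.
Since s[4] = s[1] = 13, the sequence is periodic with period 3.
The value 31 first appears (with k ≥ 2) at s[2].

2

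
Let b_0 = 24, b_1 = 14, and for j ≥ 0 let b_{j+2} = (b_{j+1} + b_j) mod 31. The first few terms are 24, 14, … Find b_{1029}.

We have b_0 = 24,  b_1 = 14,  b_2 = 7,  b_3 = 21,  b_4 = 28,  b_5 = 18,  b_6 = 15,  b_7 = 2,  b_8 = 17,  b_9 = 19,  b_{10} = 5,  b_{11} = 24,  b_{12} = 29,  b_{13} = 22,  b_{14} = 20,  b_{15} = 11,  b_{16} = 0,  b_{17} = 11,  b_{18} = 11,  b_{19} = 22,  b_{20} = 2,  b_{21} = 24,  b_{22} = 26,  b_{23} = 19,  b_{24} = 14,  b_{25} = 2,  b_{26} = 16,  b_{27} = 18,  b_{28} = 3,  b_{29} = 21,  b_{30} = 24,  b_{31} = 14.
Since (b_{30}, b_{31}) = (b_0, b_1) = (24, 14) (two consecutive terms determine the rest), the sequence is periodic with period 30.
So b_{1029} = b_{0 + ((1029-0) mod 30)} = b_9 = 19.

19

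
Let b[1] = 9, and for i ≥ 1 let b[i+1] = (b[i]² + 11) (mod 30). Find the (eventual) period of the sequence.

6

Computing terms: b[1] = 9, b[2] = 2, b[3] = 15, b[4] = 26, b[5] = 27, b[6] = 20, b[7] = 21, b[8] = 2.
Since b[8] = b[2] = 2, the sequence is eventually periodic: after a pre-period of length 1 it cycles with period 6.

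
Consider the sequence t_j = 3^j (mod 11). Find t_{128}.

5

Computing terms: t_1 = 3, t_2 = 9, t_3 = 5, t_4 = 4, t_5 = 1, t_6 = 3.
The sequence repeats with period 5.
(128 - 1) mod 5 = 2, so t_{128} = t_3 = 5.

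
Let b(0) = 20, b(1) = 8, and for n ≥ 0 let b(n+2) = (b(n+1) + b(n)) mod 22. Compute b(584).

20

Computing terms: b(0) = 20, b(1) = 8, b(2) = 6, b(3) = 14, b(4) = 20, b(5) = 12, b(6) = 10, b(7) = 0, b(8) = 10, b(9) = 10, b(10) = 20, b(11) = 8.
Since (b(10), b(11)) = (b(0), b(1)) = (20, 8) (two consecutive terms determine the rest), the sequence is periodic with period 10.
So b(584) = b(0 + ((584-0) mod 10)) = b(4) = 20.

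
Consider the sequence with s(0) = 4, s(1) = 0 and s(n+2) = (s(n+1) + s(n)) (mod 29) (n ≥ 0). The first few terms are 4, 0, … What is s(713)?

Listing terms: s(0) = 4; s(1) = 0; s(2) = 4; s(3) = 4; s(4) = 8; s(5) = 12; s(6) = 20; s(7) = 3; s(8) = 23; s(9) = 26; s(10) = 20; s(11) = 17; s(12) = 8; s(13) = 25; s(14) = 4; s(15) = 0.
The sequence repeats with period 14.
(713 - 0) mod 14 = 13, so s(713) = s(13) = 25.

25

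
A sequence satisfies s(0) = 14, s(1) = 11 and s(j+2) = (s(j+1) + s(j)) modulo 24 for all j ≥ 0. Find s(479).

Computing terms: s(0) = 14,  s(1) = 11,  s(2) = 1,  s(3) = 12,  s(4) = 13,  s(5) = 1,  s(6) = 14,  s(7) = 15,  s(8) = 5,  s(9) = 20,  s(10) = 1,  s(11) = 21,  s(12) = 22,  s(13) = 19,  s(14) = 17,  s(15) = 12,  s(16) = 5,  s(17) = 17,  s(18) = 22,  s(19) = 15,  s(20) = 13,  s(21) = 4,  s(22) = 17,  s(23) = 21,  s(24) = 14,  s(25) = 11.
Since (s(24), s(25)) = (s(0), s(1)) = (14, 11) (two consecutive terms determine the rest), the sequence is periodic with period 24.
(479 - 0) mod 24 = 23, so s(479) = s(23) = 21.

21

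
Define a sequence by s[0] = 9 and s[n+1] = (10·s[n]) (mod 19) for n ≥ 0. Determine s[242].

1

Computing terms: s[0] = 9,  s[1] = 14,  s[2] = 7,  s[3] = 13,  s[4] = 16,  s[5] = 8,  s[6] = 4,  s[7] = 2,  s[8] = 1,  s[9] = 10,  s[10] = 5,  s[11] = 12,  s[12] = 6,  s[13] = 3,  s[14] = 11,  s[15] = 15,  s[16] = 17,  s[17] = 18,  s[18] = 9.
Since s[18] = s[0] = 9, the sequence is periodic with period 18.
(242 - 0) mod 18 = 8, so s[242] = s[8] = 1.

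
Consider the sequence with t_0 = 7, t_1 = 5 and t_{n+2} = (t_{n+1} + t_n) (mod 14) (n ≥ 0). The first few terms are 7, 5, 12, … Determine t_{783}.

5

Computing terms: t_0 = 7; t_1 = 5; t_2 = 12; t_3 = 3; t_4 = 1; t_5 = 4; t_6 = 5; t_7 = 9; t_8 = 0; t_9 = 9; t_{10} = 9; t_{11} = 4; t_{12} = 13; t_{13} = 3; t_{14} = 2; t_{15} = 5; t_{16} = 7; t_{17} = 12; t_{18} = 5; t_{19} = 3; t_{20} = 8; t_{21} = 11; t_{22} = 5; t_{23} = 2; t_{24} = 7; t_{25} = 9; t_{26} = 2; t_{27} = 11; t_{28} = 13; t_{29} = 10; t_{30} = 9; t_{31} = 5; t_{32} = 0; t_{33} = 5; t_{34} = 5; t_{35} = 10; t_{36} = 1; t_{37} = 11; t_{38} = 12; t_{39} = 9; t_{40} = 7; t_{41} = 2; t_{42} = 9; t_{43} = 11; t_{44} = 6; t_{45} = 3; t_{46} = 9; t_{47} = 12; t_{48} = 7; t_{49} = 5.
Since (t_{48}, t_{49}) = (t_0, t_1) = (7, 5) (two consecutive terms determine the rest), the sequence is periodic with period 48.
(783 - 0) mod 48 = 15, so t_{783} = t_{15} = 5.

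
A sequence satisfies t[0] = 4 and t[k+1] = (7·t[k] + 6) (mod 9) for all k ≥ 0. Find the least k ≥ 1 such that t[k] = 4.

We have t[0] = 4; t[1] = 7; t[2] = 1; t[3] = 4.
Since t[3] = t[0] = 4, the sequence is periodic with period 3.
The value 4 next appears (with k ≥ 1) at t[3].

3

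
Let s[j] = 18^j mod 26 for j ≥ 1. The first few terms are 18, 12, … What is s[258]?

12

We have s[1] = 18, s[2] = 12, s[3] = 8, s[4] = 14, s[5] = 18.
The sequence repeats with period 4.
So s[258] = s[1 + ((258-1) mod 4)] = s[2] = 12.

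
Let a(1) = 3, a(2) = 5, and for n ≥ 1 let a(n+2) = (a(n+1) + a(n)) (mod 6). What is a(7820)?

1

a(1) = 3; a(2) = 5; a(3) = 2; a(4) = 1; a(5) = 3; a(6) = 4; a(7) = 1; a(8) = 5; a(9) = 0; a(10) = 5; a(11) = 5; a(12) = 4; a(13) = 3; a(14) = 1; a(15) = 4; a(16) = 5; a(17) = 3; a(18) = 2; a(19) = 5; a(20) = 1; a(21) = 0; a(22) = 1; a(23) = 1; a(24) = 2; a(25) = 3; a(26) = 5.
Since (a(25), a(26)) = (a(1), a(2)) = (3, 5) (two consecutive terms determine the rest), the sequence is periodic with period 24.
So a(7820) = a(1 + ((7820-1) mod 24)) = a(20) = 1.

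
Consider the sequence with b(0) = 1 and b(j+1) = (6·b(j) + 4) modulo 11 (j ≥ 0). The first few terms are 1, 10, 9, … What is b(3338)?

Listing terms: b(0) = 1; b(1) = 10; b(2) = 9; b(3) = 3; b(4) = 0; b(5) = 4; b(6) = 6; b(7) = 7; b(8) = 2; b(9) = 5; b(10) = 1.
Since b(10) = b(0) = 1, the sequence is periodic with period 10.
(3338 - 0) mod 10 = 8, so b(3338) = b(8) = 2.

2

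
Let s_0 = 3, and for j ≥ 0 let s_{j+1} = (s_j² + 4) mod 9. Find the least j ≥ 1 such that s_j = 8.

We have s_0 = 3, s_1 = 4, s_2 = 2, s_3 = 8, s_4 = 5, s_5 = 2.
Since s_5 = s_2 = 2, the sequence is eventually periodic: after a pre-period of length 2 it cycles with period 3.
The value 8 first appears (with j ≥ 1) at s_3.

3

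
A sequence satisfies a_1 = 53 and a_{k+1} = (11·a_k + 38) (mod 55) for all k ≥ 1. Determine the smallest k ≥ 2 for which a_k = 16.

2

a_1 = 53,  a_2 = 16,  a_3 = 49,  a_4 = 27,  a_5 = 5,  a_6 = 38,  a_7 = 16.
Since a_7 = a_2 = 16, the sequence is eventually periodic: after a pre-period of length 1 it cycles with period 5.
The value 16 first appears (with k ≥ 2) at a_2.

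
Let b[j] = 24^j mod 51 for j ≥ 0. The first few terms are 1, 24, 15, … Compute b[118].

Computing terms: b[0] = 1, b[1] = 24, b[2] = 15, b[3] = 3, b[4] = 21, b[5] = 45, b[6] = 9, b[7] = 12, b[8] = 33, b[9] = 27, b[10] = 36, b[11] = 48, b[12] = 30, b[13] = 6, b[14] = 42, b[15] = 39, b[16] = 18, b[17] = 24.
Since b[17] = b[1] = 24, the sequence is eventually periodic: after a pre-period of length 1 it cycles with period 16.
For j ≥ 1, b[j] depends only on (j - 1) mod 16. (118 - 1) mod 16 = 5, so b[118] = b[6] = 9.

9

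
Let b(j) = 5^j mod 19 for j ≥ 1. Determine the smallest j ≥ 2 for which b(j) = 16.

b(1) = 5, b(2) = 6, b(3) = 11, b(4) = 17, b(5) = 9, b(6) = 7, b(7) = 16, b(8) = 4, b(9) = 1, b(10) = 5.
The sequence repeats with period 9.
The value 16 first appears (with j ≥ 2) at b(7).

7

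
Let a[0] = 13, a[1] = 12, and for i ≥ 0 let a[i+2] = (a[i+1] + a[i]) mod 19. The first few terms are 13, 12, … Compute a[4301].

Listing terms: a[0] = 13,  a[1] = 12,  a[2] = 6,  a[3] = 18,  a[4] = 5,  a[5] = 4,  a[6] = 9,  a[7] = 13,  a[8] = 3,  a[9] = 16,  a[10] = 0,  a[11] = 16,  a[12] = 16,  a[13] = 13,  a[14] = 10,  a[15] = 4,  a[16] = 14,  a[17] = 18,  a[18] = 13,  a[19] = 12.
Since (a[18], a[19]) = (a[0], a[1]) = (13, 12) (two consecutive terms determine the rest), the sequence is periodic with period 18.
So a[4301] = a[0 + ((4301-0) mod 18)] = a[17] = 18.

18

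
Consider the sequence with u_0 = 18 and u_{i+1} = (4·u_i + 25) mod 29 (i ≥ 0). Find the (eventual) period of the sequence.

u_0 = 18,  u_1 = 10,  u_2 = 7,  u_3 = 24,  u_4 = 5,  u_5 = 16,  u_6 = 2,  u_7 = 4,  u_8 = 12,  u_9 = 15,  u_{10} = 27,  u_{11} = 17,  u_{12} = 6,  u_{13} = 20,  u_{14} = 18.
Since u_{14} = u_0 = 18, the sequence is periodic with period 14.

14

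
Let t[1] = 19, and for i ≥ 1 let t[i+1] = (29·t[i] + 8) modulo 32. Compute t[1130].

15

Computing terms: t[1] = 19; t[2] = 15; t[3] = 27; t[4] = 23; t[5] = 3; t[6] = 31; t[7] = 11; t[8] = 7; t[9] = 19.
The sequence repeats with period 8.
(1130 - 1) mod 8 = 1, so t[1130] = t[2] = 15.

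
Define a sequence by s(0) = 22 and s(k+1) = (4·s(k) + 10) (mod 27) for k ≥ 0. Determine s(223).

Computing terms: s(0) = 22, s(1) = 17, s(2) = 24, s(3) = 25, s(4) = 2, s(5) = 18, s(6) = 1, s(7) = 14, s(8) = 12, s(9) = 4, s(10) = 26, s(11) = 6, s(12) = 7, s(13) = 11, s(14) = 0, s(15) = 10, s(16) = 23, s(17) = 21, s(18) = 13, s(19) = 8, s(20) = 15, s(21) = 16, s(22) = 20, s(23) = 9, s(24) = 19, s(25) = 5, s(26) = 3, s(27) = 22.
The sequence repeats with period 27.
(223 - 0) mod 27 = 7, so s(223) = s(7) = 14.

14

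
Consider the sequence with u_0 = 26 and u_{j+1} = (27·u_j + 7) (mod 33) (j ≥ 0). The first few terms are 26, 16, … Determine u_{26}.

16

We have u_0 = 26,  u_1 = 16,  u_2 = 10,  u_3 = 13,  u_4 = 28,  u_5 = 4,  u_6 = 16.
Since u_6 = u_1 = 16, the sequence is eventually periodic: after a pre-period of length 1 it cycles with period 5.
For j ≥ 1, u_j depends only on (j - 1) mod 5. (26 - 1) mod 5 = 0, so u_{26} = u_1 = 16.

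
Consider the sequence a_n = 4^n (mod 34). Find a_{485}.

4

a_1 = 4; a_2 = 16; a_3 = 30; a_4 = 18; a_5 = 4.
Since a_5 = a_1 = 4, the sequence is periodic with period 4.
So a_{485} = a_{1 + ((485-1) mod 4)} = a_1 = 4.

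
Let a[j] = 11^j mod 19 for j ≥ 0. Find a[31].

11

a[0] = 1; a[1] = 11; a[2] = 7; a[3] = 1.
Since a[3] = a[0] = 1, the sequence is periodic with period 3.
(31 - 0) mod 3 = 1, so a[31] = a[1] = 11.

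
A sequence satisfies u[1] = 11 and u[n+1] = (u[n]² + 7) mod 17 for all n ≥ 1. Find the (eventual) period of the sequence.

Computing terms: u[1] = 11; u[2] = 9; u[3] = 3; u[4] = 16; u[5] = 8; u[6] = 3.
Since u[6] = u[3] = 3, the sequence is eventually periodic: after a pre-period of length 2 it cycles with period 3.

3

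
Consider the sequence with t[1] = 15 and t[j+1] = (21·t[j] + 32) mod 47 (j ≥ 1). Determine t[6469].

32

t[1] = 15; t[2] = 18; t[3] = 34; t[4] = 41; t[5] = 0; t[6] = 32; t[7] = 46; t[8] = 11; t[9] = 28; t[10] = 9; t[11] = 33; t[12] = 20; t[13] = 29; t[14] = 30; t[15] = 4; t[16] = 22; t[17] = 24; t[18] = 19; t[19] = 8; t[20] = 12; t[21] = 2; t[22] = 27; t[23] = 35; t[24] = 15.
The sequence repeats with period 23.
So t[6469] = t[1 + ((6469-1) mod 23)] = t[6] = 32.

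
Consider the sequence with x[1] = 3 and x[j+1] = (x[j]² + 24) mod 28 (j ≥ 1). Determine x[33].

21

We have x[1] = 3,  x[2] = 5,  x[3] = 21,  x[4] = 17,  x[5] = 5.
Since x[5] = x[2] = 5, the sequence is eventually periodic: after a pre-period of length 1 it cycles with period 3.
For j ≥ 2, x[j] depends only on (j - 2) mod 3. (33 - 2) mod 3 = 1, so x[33] = x[3] = 21.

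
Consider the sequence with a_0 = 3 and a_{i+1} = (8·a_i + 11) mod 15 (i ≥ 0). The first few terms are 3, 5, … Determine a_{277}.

We have a_0 = 3, a_1 = 5, a_2 = 6, a_3 = 14, a_4 = 3.
Since a_4 = a_0 = 3, the sequence is periodic with period 4.
So a_{277} = a_{0 + ((277-0) mod 4)} = a_1 = 5.

5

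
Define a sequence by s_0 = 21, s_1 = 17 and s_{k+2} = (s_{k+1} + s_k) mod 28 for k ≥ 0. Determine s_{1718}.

10

Computing terms: s_0 = 21,  s_1 = 17,  s_2 = 10,  s_3 = 27,  s_4 = 9,  s_5 = 8,  s_6 = 17,  s_7 = 25,  s_8 = 14,  s_9 = 11,  s_{10} = 25,  s_{11} = 8,  s_{12} = 5,  s_{13} = 13,  s_{14} = 18,  s_{15} = 3,  s_{16} = 21,  s_{17} = 24,  s_{18} = 17,  s_{19} = 13,  s_{20} = 2,  s_{21} = 15,  s_{22} = 17,  s_{23} = 4,  s_{24} = 21,  s_{25} = 25,  s_{26} = 18,  s_{27} = 15,  s_{28} = 5,  s_{29} = 20,  s_{30} = 25,  s_{31} = 17,  s_{32} = 14,  s_{33} = 3,  s_{34} = 17,  s_{35} = 20,  s_{36} = 9,  s_{37} = 1,  s_{38} = 10,  s_{39} = 11,  s_{40} = 21,  s_{41} = 4,  s_{42} = 25,  s_{43} = 1,  s_{44} = 26,  s_{45} = 27,  s_{46} = 25,  s_{47} = 24,  s_{48} = 21,  s_{49} = 17.
The sequence repeats with period 48.
(1718 - 0) mod 48 = 38, so s_{1718} = s_{38} = 10.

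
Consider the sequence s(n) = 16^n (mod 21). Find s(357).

1

We have s(1) = 16,  s(2) = 4,  s(3) = 1,  s(4) = 16.
Since s(4) = s(1) = 16, the sequence is periodic with period 3.
(357 - 1) mod 3 = 2, so s(357) = s(3) = 1.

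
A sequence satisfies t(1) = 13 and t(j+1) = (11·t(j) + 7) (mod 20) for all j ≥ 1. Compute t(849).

Listing terms: t(1) = 13,  t(2) = 10,  t(3) = 17,  t(4) = 14,  t(5) = 1,  t(6) = 18,  t(7) = 5,  t(8) = 2,  t(9) = 9,  t(10) = 6,  t(11) = 13.
Since t(11) = t(1) = 13, the sequence is periodic with period 10.
(849 - 1) mod 10 = 8, so t(849) = t(9) = 9.

9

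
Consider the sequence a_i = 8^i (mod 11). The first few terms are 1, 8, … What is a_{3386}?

a_0 = 1; a_1 = 8; a_2 = 9; a_3 = 6; a_4 = 4; a_5 = 10; a_6 = 3; a_7 = 2; a_8 = 5; a_9 = 7; a_{10} = 1.
Since a_{10} = a_0 = 1, the sequence is periodic with period 10.
(3386 - 0) mod 10 = 6, so a_{3386} = a_6 = 3.

3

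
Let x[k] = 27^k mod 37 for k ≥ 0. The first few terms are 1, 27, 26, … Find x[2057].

Computing terms: x[0] = 1, x[1] = 27, x[2] = 26, x[3] = 36, x[4] = 10, x[5] = 11, x[6] = 1.
Since x[6] = x[0] = 1, the sequence is periodic with period 6.
(2057 - 0) mod 6 = 5, so x[2057] = x[5] = 11.

11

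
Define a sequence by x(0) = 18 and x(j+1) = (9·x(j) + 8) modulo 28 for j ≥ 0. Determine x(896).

26

Listing terms: x(0) = 18, x(1) = 2, x(2) = 26, x(3) = 18.
The sequence repeats with period 3.
(896 - 0) mod 3 = 2, so x(896) = x(2) = 26.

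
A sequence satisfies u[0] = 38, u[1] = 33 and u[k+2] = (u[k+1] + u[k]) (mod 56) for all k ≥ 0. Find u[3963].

8

u[0] = 38, u[1] = 33, u[2] = 15, u[3] = 48, u[4] = 7, u[5] = 55, u[6] = 6, u[7] = 5, u[8] = 11, u[9] = 16, u[10] = 27, u[11] = 43, u[12] = 14, u[13] = 1, u[14] = 15, u[15] = 16, u[16] = 31, u[17] = 47, u[18] = 22, u[19] = 13, u[20] = 35, u[21] = 48, u[22] = 27, u[23] = 19, u[24] = 46, u[25] = 9, u[26] = 55, u[27] = 8, u[28] = 7, u[29] = 15, u[30] = 22, u[31] = 37, u[32] = 3, u[33] = 40, u[34] = 43, u[35] = 27, u[36] = 14, u[37] = 41, u[38] = 55, u[39] = 40, u[40] = 39, u[41] = 23, u[42] = 6, u[43] = 29, u[44] = 35, u[45] = 8, u[46] = 43, u[47] = 51, u[48] = 38, u[49] = 33.
The sequence repeats with period 48.
(3963 - 0) mod 48 = 27, so u[3963] = u[27] = 8.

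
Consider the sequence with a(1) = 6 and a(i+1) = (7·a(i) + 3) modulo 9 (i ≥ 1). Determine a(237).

Computing terms: a(1) = 6; a(2) = 0; a(3) = 3; a(4) = 6.
Since a(4) = a(1) = 6, the sequence is periodic with period 3.
So a(237) = a(1 + ((237-1) mod 3)) = a(3) = 3.

3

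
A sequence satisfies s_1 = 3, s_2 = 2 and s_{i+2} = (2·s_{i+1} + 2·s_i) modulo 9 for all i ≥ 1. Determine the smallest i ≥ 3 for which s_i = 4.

Listing terms: s_1 = 3,  s_2 = 2,  s_3 = 1,  s_4 = 6,  s_5 = 5,  s_6 = 4,  s_7 = 0,  s_8 = 8,  s_9 = 7,  s_{10} = 3,  s_{11} = 2.
The sequence repeats with period 9.
The value 4 first appears (with i ≥ 3) at s_6.

6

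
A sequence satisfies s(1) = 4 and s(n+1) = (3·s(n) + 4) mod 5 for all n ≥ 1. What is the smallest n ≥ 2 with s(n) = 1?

2

Computing terms: s(1) = 4; s(2) = 1; s(3) = 2; s(4) = 0; s(5) = 4.
The sequence repeats with period 4.
The value 1 first appears (with n ≥ 2) at s(2).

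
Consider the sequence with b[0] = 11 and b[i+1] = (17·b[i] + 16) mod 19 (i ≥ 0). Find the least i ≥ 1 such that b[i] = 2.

7

Listing terms: b[0] = 11; b[1] = 13; b[2] = 9; b[3] = 17; b[4] = 1; b[5] = 14; b[6] = 7; b[7] = 2; b[8] = 12; b[9] = 11.
Since b[9] = b[0] = 11, the sequence is periodic with period 9.
The value 2 first appears (with i ≥ 1) at b[7].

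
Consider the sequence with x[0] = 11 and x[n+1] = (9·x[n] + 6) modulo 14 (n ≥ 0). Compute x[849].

11

We have x[0] = 11,  x[1] = 7,  x[2] = 13,  x[3] = 11.
Since x[3] = x[0] = 11, the sequence is periodic with period 3.
(849 - 0) mod 3 = 0, so x[849] = x[0] = 11.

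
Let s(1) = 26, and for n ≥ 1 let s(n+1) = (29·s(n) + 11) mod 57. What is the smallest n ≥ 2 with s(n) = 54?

16

We have s(1) = 26, s(2) = 24, s(3) = 23, s(4) = 51, s(5) = 8, s(6) = 15, s(7) = 47, s(8) = 6, s(9) = 14, s(10) = 18, s(11) = 20, s(12) = 21, s(13) = 50, s(14) = 36, s(15) = 29, s(16) = 54, s(17) = 38, s(18) = 30, s(19) = 26.
The sequence repeats with period 18.
The value 54 first appears (with n ≥ 2) at s(16).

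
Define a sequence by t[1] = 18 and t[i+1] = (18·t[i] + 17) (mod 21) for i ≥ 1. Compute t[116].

5

t[1] = 18, t[2] = 5, t[3] = 2, t[4] = 11, t[5] = 5.
Since t[5] = t[2] = 5, the sequence is eventually periodic: after a pre-period of length 1 it cycles with period 3.
For i ≥ 2, t[i] depends only on (i - 2) mod 3. (116 - 2) mod 3 = 0, so t[116] = t[2] = 5.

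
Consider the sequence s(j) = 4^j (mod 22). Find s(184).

Listing terms: s(1) = 4; s(2) = 16; s(3) = 20; s(4) = 14; s(5) = 12; s(6) = 4.
The sequence repeats with period 5.
(184 - 1) mod 5 = 3, so s(184) = s(4) = 14.

14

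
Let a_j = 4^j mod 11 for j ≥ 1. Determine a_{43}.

Listing terms: a_1 = 4,  a_2 = 5,  a_3 = 9,  a_4 = 3,  a_5 = 1,  a_6 = 4.
Since a_6 = a_1 = 4, the sequence is periodic with period 5.
So a_{43} = a_{1 + ((43-1) mod 5)} = a_3 = 9.

9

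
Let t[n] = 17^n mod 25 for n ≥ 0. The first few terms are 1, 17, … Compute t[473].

Listing terms: t[0] = 1,  t[1] = 17,  t[2] = 14,  t[3] = 13,  t[4] = 21,  t[5] = 7,  t[6] = 19,  t[7] = 23,  t[8] = 16,  t[9] = 22,  t[10] = 24,  t[11] = 8,  t[12] = 11,  t[13] = 12,  t[14] = 4,  t[15] = 18,  t[16] = 6,  t[17] = 2,  t[18] = 9,  t[19] = 3,  t[20] = 1.
Since t[20] = t[0] = 1, the sequence is periodic with period 20.
So t[473] = t[0 + ((473-0) mod 20)] = t[13] = 12.

12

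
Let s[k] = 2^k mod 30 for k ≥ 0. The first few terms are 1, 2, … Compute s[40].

16

s[0] = 1,  s[1] = 2,  s[2] = 4,  s[3] = 8,  s[4] = 16,  s[5] = 2.
Since s[5] = s[1] = 2, the sequence is eventually periodic: after a pre-period of length 1 it cycles with period 4.
For k ≥ 1, s[k] depends only on (k - 1) mod 4. (40 - 1) mod 4 = 3, so s[40] = s[4] = 16.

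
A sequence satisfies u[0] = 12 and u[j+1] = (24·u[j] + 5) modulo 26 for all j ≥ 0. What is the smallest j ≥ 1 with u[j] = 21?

We have u[0] = 12; u[1] = 7; u[2] = 17; u[3] = 23; u[4] = 11; u[5] = 9; u[6] = 13; u[7] = 5; u[8] = 21; u[9] = 15; u[10] = 1; u[11] = 3; u[12] = 25; u[13] = 7.
Since u[13] = u[1] = 7, the sequence is eventually periodic: after a pre-period of length 1 it cycles with period 12.
The value 21 first appears (with j ≥ 1) at u[8].

8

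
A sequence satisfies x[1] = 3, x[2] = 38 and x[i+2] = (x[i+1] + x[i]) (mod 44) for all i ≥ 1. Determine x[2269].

We have x[1] = 3; x[2] = 38; x[3] = 41; x[4] = 35; x[5] = 32; x[6] = 23; x[7] = 11; x[8] = 34; x[9] = 1; x[10] = 35; x[11] = 36; x[12] = 27; x[13] = 19; x[14] = 2; x[15] = 21; x[16] = 23; x[17] = 0; x[18] = 23; x[19] = 23; x[20] = 2; x[21] = 25; x[22] = 27; x[23] = 8; x[24] = 35; x[25] = 43; x[26] = 34; x[27] = 33; x[28] = 23; x[29] = 12; x[30] = 35; x[31] = 3; x[32] = 38.
Since (x[31], x[32]) = (x[1], x[2]) = (3, 38) (two consecutive terms determine the rest), the sequence is periodic with period 30.
(2269 - 1) mod 30 = 18, so x[2269] = x[19] = 23.

23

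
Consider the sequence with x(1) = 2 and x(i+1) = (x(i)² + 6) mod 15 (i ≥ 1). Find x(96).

1

We have x(1) = 2,  x(2) = 10,  x(3) = 1,  x(4) = 7,  x(5) = 10.
Since x(5) = x(2) = 10, the sequence is eventually periodic: after a pre-period of length 1 it cycles with period 3.
For i ≥ 2, x(i) depends only on (i - 2) mod 3. (96 - 2) mod 3 = 1, so x(96) = x(3) = 1.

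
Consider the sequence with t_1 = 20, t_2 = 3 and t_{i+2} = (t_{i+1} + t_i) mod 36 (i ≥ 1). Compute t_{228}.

35

Computing terms: t_1 = 20,  t_2 = 3,  t_3 = 23,  t_4 = 26,  t_5 = 13,  t_6 = 3,  t_7 = 16,  t_8 = 19,  t_9 = 35,  t_{10} = 18,  t_{11} = 17,  t_{12} = 35,  t_{13} = 16,  t_{14} = 15,  t_{15} = 31,  t_{16} = 10,  t_{17} = 5,  t_{18} = 15,  t_{19} = 20,  t_{20} = 35,  t_{21} = 19,  t_{22} = 18,  t_{23} = 1,  t_{24} = 19,  t_{25} = 20,  t_{26} = 3.
Since (t_{25}, t_{26}) = (t_1, t_2) = (20, 3) (two consecutive terms determine the rest), the sequence is periodic with period 24.
So t_{228} = t_{1 + ((228-1) mod 24)} = t_{12} = 35.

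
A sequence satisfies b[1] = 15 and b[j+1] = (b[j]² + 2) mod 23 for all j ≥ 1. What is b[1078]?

8

We have b[1] = 15, b[2] = 20, b[3] = 11, b[4] = 8, b[5] = 20.
Since b[5] = b[2] = 20, the sequence is eventually periodic: after a pre-period of length 1 it cycles with period 3.
For j ≥ 2, b[j] depends only on (j - 2) mod 3. (1078 - 2) mod 3 = 2, so b[1078] = b[4] = 8.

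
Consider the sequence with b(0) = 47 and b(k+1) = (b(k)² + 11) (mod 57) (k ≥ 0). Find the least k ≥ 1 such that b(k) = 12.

b(0) = 47, b(1) = 54, b(2) = 20, b(3) = 12, b(4) = 41, b(5) = 39, b(6) = 50, b(7) = 3, b(8) = 20.
Since b(8) = b(2) = 20, the sequence is eventually periodic: after a pre-period of length 2 it cycles with period 6.
The value 12 first appears (with k ≥ 1) at b(3).

3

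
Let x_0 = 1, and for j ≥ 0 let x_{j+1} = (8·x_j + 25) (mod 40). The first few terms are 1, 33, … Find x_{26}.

x_0 = 1; x_1 = 33; x_2 = 9; x_3 = 17; x_4 = 1.
Since x_4 = x_0 = 1, the sequence is periodic with period 4.
(26 - 0) mod 4 = 2, so x_{26} = x_2 = 9.

9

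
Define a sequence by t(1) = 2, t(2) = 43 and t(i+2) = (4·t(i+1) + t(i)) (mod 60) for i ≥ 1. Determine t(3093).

We have t(1) = 2, t(2) = 43, t(3) = 54, t(4) = 19, t(5) = 10, t(6) = 59, t(7) = 6, t(8) = 23, t(9) = 38, t(10) = 55, t(11) = 18, t(12) = 7, t(13) = 46, t(14) = 11, t(15) = 30, t(16) = 11, t(17) = 14, t(18) = 7, t(19) = 42, t(20) = 55, t(21) = 22, t(22) = 23, t(23) = 54, t(24) = 59, t(25) = 50, t(26) = 19, t(27) = 6, t(28) = 43, t(29) = 58, t(30) = 35, t(31) = 18, t(32) = 47, t(33) = 26, t(34) = 31, t(35) = 30, t(36) = 31, t(37) = 34, t(38) = 47, t(39) = 42, t(40) = 35, t(41) = 2, t(42) = 43.
The sequence repeats with period 40.
(3093 - 1) mod 40 = 12, so t(3093) = t(13) = 46.

46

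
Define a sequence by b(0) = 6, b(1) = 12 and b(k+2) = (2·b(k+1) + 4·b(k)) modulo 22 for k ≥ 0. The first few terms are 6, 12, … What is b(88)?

18

Listing terms: b(0) = 6; b(1) = 12; b(2) = 4; b(3) = 12; b(4) = 18; b(5) = 18; b(6) = 20; b(7) = 2; b(8) = 18; b(9) = 0; b(10) = 6; b(11) = 12.
The sequence repeats with period 10.
So b(88) = b(0 + ((88-0) mod 10)) = b(8) = 18.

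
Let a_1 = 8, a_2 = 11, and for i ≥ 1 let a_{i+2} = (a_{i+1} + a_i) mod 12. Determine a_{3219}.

We have a_1 = 8, a_2 = 11, a_3 = 7, a_4 = 6, a_5 = 1, a_6 = 7, a_7 = 8, a_8 = 3, a_9 = 11, a_{10} = 2, a_{11} = 1, a_{12} = 3, a_{13} = 4, a_{14} = 7, a_{15} = 11, a_{16} = 6, a_{17} = 5, a_{18} = 11, a_{19} = 4, a_{20} = 3, a_{21} = 7, a_{22} = 10, a_{23} = 5, a_{24} = 3, a_{25} = 8, a_{26} = 11.
Since (a_{25}, a_{26}) = (a_1, a_2) = (8, 11) (two consecutive terms determine the rest), the sequence is periodic with period 24.
(3219 - 1) mod 24 = 2, so a_{3219} = a_3 = 7.

7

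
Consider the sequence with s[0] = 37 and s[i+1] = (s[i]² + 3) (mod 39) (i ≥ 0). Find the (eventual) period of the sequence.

We have s[0] = 37,  s[1] = 7,  s[2] = 13,  s[3] = 16,  s[4] = 25,  s[5] = 4,  s[6] = 19,  s[7] = 13.
Since s[7] = s[2] = 13, the sequence is eventually periodic: after a pre-period of length 2 it cycles with period 5.

5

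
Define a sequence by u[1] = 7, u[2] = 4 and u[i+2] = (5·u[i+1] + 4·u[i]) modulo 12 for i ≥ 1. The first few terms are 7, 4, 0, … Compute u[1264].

Listing terms: u[1] = 7, u[2] = 4, u[3] = 0, u[4] = 4, u[5] = 8, u[6] = 8, u[7] = 0, u[8] = 8, u[9] = 4, u[10] = 4, u[11] = 0.
Since (u[10], u[11]) = (u[2], u[3]) = (4, 0) (two consecutive terms determine the rest), the sequence is eventually periodic: after a pre-period of length 1 it cycles with period 8.
For i ≥ 2, u[i] depends only on (i - 2) mod 8. (1264 - 2) mod 8 = 6, so u[1264] = u[8] = 8.

8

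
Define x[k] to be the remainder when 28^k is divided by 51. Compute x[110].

43

Listing terms: x[0] = 1,  x[1] = 28,  x[2] = 19,  x[3] = 22,  x[4] = 4,  x[5] = 10,  x[6] = 25,  x[7] = 37,  x[8] = 16,  x[9] = 40,  x[10] = 49,  x[11] = 46,  x[12] = 13,  x[13] = 7,  x[14] = 43,  x[15] = 31,  x[16] = 1.
The sequence repeats with period 16.
So x[110] = x[0 + ((110-0) mod 16)] = x[14] = 43.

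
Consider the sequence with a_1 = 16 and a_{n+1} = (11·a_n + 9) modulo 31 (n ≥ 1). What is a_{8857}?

We have a_1 = 16; a_2 = 30; a_3 = 29; a_4 = 18; a_5 = 21; a_6 = 23; a_7 = 14; a_8 = 8; a_9 = 4; a_{10} = 22; a_{11} = 3; a_{12} = 11; a_{13} = 6; a_{14} = 13; a_{15} = 28; a_{16} = 7; a_{17} = 24; a_{18} = 25; a_{19} = 5; a_{20} = 2; a_{21} = 0; a_{22} = 9; a_{23} = 15; a_{24} = 19; a_{25} = 1; a_{26} = 20; a_{27} = 12; a_{28} = 17; a_{29} = 10; a_{30} = 26; a_{31} = 16.
The sequence repeats with period 30.
So a_{8857} = a_{1 + ((8857-1) mod 30)} = a_7 = 14.

14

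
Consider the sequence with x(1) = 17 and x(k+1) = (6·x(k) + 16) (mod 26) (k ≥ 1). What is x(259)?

0

We have x(1) = 17, x(2) = 14, x(3) = 22, x(4) = 18, x(5) = 20, x(6) = 6, x(7) = 0, x(8) = 16, x(9) = 8, x(10) = 12, x(11) = 10, x(12) = 24, x(13) = 4, x(14) = 14.
Since x(14) = x(2) = 14, the sequence is eventually periodic: after a pre-period of length 1 it cycles with period 12.
For k ≥ 2, x(k) depends only on (k - 2) mod 12. (259 - 2) mod 12 = 5, so x(259) = x(7) = 0.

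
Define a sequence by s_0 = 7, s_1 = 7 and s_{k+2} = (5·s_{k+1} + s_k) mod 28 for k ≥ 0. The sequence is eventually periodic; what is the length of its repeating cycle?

6

We have s_0 = 7; s_1 = 7; s_2 = 14; s_3 = 21; s_4 = 7; s_5 = 0; s_6 = 7; s_7 = 7.
The sequence repeats with period 6.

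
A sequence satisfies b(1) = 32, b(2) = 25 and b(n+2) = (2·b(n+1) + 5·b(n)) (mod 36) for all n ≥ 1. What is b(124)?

5

b(1) = 32; b(2) = 25; b(3) = 30; b(4) = 5; b(5) = 16; b(6) = 21; b(7) = 14; b(8) = 25; b(9) = 12; b(10) = 5; b(11) = 34; b(12) = 21; b(13) = 32; b(14) = 25.
Since (b(13), b(14)) = (b(1), b(2)) = (32, 25) (two consecutive terms determine the rest), the sequence is periodic with period 12.
So b(124) = b(1 + ((124-1) mod 12)) = b(4) = 5.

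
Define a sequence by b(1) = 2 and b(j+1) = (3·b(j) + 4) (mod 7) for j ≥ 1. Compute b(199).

2

We have b(1) = 2, b(2) = 3, b(3) = 6, b(4) = 1, b(5) = 0, b(6) = 4, b(7) = 2.
Since b(7) = b(1) = 2, the sequence is periodic with period 6.
So b(199) = b(1 + ((199-1) mod 6)) = b(1) = 2.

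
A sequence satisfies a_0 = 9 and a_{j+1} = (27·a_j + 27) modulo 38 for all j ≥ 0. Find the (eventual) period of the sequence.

Listing terms: a_0 = 9,  a_1 = 4,  a_2 = 21,  a_3 = 24,  a_4 = 29,  a_5 = 12,  a_6 = 9.
Since a_6 = a_0 = 9, the sequence is periodic with period 6.

6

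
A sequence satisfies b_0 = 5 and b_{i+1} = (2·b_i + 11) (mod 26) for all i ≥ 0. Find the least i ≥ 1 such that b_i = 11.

4

Computing terms: b_0 = 5; b_1 = 21; b_2 = 1; b_3 = 13; b_4 = 11; b_5 = 7; b_6 = 25; b_7 = 9; b_8 = 3; b_9 = 17; b_{10} = 19; b_{11} = 23; b_{12} = 5.
The sequence repeats with period 12.
The value 11 first appears (with i ≥ 1) at b_4.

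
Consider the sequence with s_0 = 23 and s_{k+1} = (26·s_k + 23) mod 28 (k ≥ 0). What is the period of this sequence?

6

s_0 = 23, s_1 = 5, s_2 = 13, s_3 = 25, s_4 = 1, s_5 = 21, s_6 = 9, s_7 = 5.
Since s_7 = s_1 = 5, the sequence is eventually periodic: after a pre-period of length 1 it cycles with period 6.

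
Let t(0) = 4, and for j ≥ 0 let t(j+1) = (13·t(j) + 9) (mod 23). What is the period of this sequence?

Computing terms: t(0) = 4,  t(1) = 15,  t(2) = 20,  t(3) = 16,  t(4) = 10,  t(5) = 1,  t(6) = 22,  t(7) = 19,  t(8) = 3,  t(9) = 2,  t(10) = 12,  t(11) = 4.
Since t(11) = t(0) = 4, the sequence is periodic with period 11.

11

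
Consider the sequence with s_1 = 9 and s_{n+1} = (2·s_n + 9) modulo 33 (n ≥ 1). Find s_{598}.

18

We have s_1 = 9; s_2 = 27; s_3 = 30; s_4 = 3; s_5 = 15; s_6 = 6; s_7 = 21; s_8 = 18; s_9 = 12; s_{10} = 0; s_{11} = 9.
The sequence repeats with period 10.
So s_{598} = s_{1 + ((598-1) mod 10)} = s_8 = 18.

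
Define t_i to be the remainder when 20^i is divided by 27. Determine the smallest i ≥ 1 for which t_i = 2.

13

Listing terms: t_0 = 1; t_1 = 20; t_2 = 22; t_3 = 8; t_4 = 25; t_5 = 14; t_6 = 10; t_7 = 11; t_8 = 4; t_9 = 26; t_{10} = 7; t_{11} = 5; t_{12} = 19; t_{13} = 2; t_{14} = 13; t_{15} = 17; t_{16} = 16; t_{17} = 23; t_{18} = 1.
The sequence repeats with period 18.
The value 2 first appears (with i ≥ 1) at t_{13}.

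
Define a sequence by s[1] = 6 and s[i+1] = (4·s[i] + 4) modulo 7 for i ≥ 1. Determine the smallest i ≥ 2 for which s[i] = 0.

2

Listing terms: s[1] = 6, s[2] = 0, s[3] = 4, s[4] = 6.
Since s[4] = s[1] = 6, the sequence is periodic with period 3.
The value 0 first appears (with i ≥ 2) at s[2].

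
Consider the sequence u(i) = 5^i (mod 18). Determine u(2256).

1

We have u(0) = 1, u(1) = 5, u(2) = 7, u(3) = 17, u(4) = 13, u(5) = 11, u(6) = 1.
Since u(6) = u(0) = 1, the sequence is periodic with period 6.
(2256 - 0) mod 6 = 0, so u(2256) = u(0) = 1.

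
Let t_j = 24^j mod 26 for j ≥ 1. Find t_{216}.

Listing terms: t_1 = 24, t_2 = 4, t_3 = 18, t_4 = 16, t_5 = 20, t_6 = 12, t_7 = 2, t_8 = 22, t_9 = 8, t_{10} = 10, t_{11} = 6, t_{12} = 14, t_{13} = 24.
Since t_{13} = t_1 = 24, the sequence is periodic with period 12.
So t_{216} = t_{1 + ((216-1) mod 12)} = t_{12} = 14.

14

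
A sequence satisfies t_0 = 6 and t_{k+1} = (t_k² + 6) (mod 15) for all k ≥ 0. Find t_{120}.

We have t_0 = 6,  t_1 = 12,  t_2 = 0,  t_3 = 6.
The sequence repeats with period 3.
So t_{120} = t_{0 + ((120-0) mod 3)} = t_0 = 6.

6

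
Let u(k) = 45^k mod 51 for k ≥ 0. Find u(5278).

u(0) = 1; u(1) = 45; u(2) = 36; u(3) = 39; u(4) = 21; u(5) = 27; u(6) = 42; u(7) = 3; u(8) = 33; u(9) = 6; u(10) = 15; u(11) = 12; u(12) = 30; u(13) = 24; u(14) = 9; u(15) = 48; u(16) = 18; u(17) = 45.
Since u(17) = u(1) = 45, the sequence is eventually periodic: after a pre-period of length 1 it cycles with period 16.
For k ≥ 1, u(k) depends only on (k - 1) mod 16. (5278 - 1) mod 16 = 13, so u(5278) = u(14) = 9.

9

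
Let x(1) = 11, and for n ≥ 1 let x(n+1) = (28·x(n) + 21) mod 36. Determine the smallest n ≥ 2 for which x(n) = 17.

Computing terms: x(1) = 11; x(2) = 5; x(3) = 17; x(4) = 29; x(5) = 5.
Since x(5) = x(2) = 5, the sequence is eventually periodic: after a pre-period of length 1 it cycles with period 3.
The value 17 first appears (with n ≥ 2) at x(3).

3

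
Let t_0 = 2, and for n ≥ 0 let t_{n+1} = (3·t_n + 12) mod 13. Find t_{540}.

Listing terms: t_0 = 2,  t_1 = 5,  t_2 = 1,  t_3 = 2.
Since t_3 = t_0 = 2, the sequence is periodic with period 3.
(540 - 0) mod 3 = 0, so t_{540} = t_0 = 2.

2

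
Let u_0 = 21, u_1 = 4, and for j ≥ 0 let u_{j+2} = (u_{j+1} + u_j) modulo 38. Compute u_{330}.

23

We have u_0 = 21,  u_1 = 4,  u_2 = 25,  u_3 = 29,  u_4 = 16,  u_5 = 7,  u_6 = 23,  u_7 = 30,  u_8 = 15,  u_9 = 7,  u_{10} = 22,  u_{11} = 29,  u_{12} = 13,  u_{13} = 4,  u_{14} = 17,  u_{15} = 21,  u_{16} = 0,  u_{17} = 21,  u_{18} = 21,  u_{19} = 4.
Since (u_{18}, u_{19}) = (u_0, u_1) = (21, 4) (two consecutive terms determine the rest), the sequence is periodic with period 18.
(330 - 0) mod 18 = 6, so u_{330} = u_6 = 23.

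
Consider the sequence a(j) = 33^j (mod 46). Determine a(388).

35

We have a(0) = 1, a(1) = 33, a(2) = 31, a(3) = 11, a(4) = 41, a(5) = 19, a(6) = 29, a(7) = 37, a(8) = 25, a(9) = 43, a(10) = 39, a(11) = 45, a(12) = 13, a(13) = 15, a(14) = 35, a(15) = 5, a(16) = 27, a(17) = 17, a(18) = 9, a(19) = 21, a(20) = 3, a(21) = 7, a(22) = 1.
Since a(22) = a(0) = 1, the sequence is periodic with period 22.
So a(388) = a(0 + ((388-0) mod 22)) = a(14) = 35.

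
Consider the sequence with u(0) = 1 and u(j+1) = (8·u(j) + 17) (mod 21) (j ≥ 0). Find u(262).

10

Computing terms: u(0) = 1, u(1) = 4, u(2) = 7, u(3) = 10, u(4) = 13, u(5) = 16, u(6) = 19, u(7) = 1.
The sequence repeats with period 7.
(262 - 0) mod 7 = 3, so u(262) = u(3) = 10.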